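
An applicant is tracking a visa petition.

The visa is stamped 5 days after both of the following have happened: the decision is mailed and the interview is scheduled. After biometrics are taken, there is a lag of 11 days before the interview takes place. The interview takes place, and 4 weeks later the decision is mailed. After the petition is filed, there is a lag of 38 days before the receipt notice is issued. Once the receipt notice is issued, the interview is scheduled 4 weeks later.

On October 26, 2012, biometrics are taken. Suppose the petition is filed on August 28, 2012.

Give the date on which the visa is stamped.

Biometrics are taken: Oct 26, 2012.
The interview takes place: Oct 26, 2012 + 11 days = Nov 6, 2012.
The decision is mailed: Nov 6, 2012 + 4 weeks = Dec 4, 2012.
The petition is filed: Aug 28, 2012.
The receipt notice is issued: Aug 28, 2012 + 38 days = Oct 5, 2012.
The interview is scheduled: Oct 5, 2012 + 4 weeks = Nov 2, 2012.
Both prerequisites met — the decision is mailed (Dec 4, 2012), the interview is scheduled (Nov 2, 2012); the later is Dec 4, 2012.
The visa is stamped: Dec 4, 2012 + 5 days = Dec 9, 2012.

December 9, 2012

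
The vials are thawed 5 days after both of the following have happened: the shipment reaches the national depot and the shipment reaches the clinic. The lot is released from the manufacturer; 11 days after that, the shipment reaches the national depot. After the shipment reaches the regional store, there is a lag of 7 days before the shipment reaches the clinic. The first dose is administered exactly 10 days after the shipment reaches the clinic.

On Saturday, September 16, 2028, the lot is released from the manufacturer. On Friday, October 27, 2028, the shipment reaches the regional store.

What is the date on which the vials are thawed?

The lot is released from the manufacturer: Sep 16, 2028.
The shipment reaches the national depot: Sep 16, 2028 + 11 days = Sep 27, 2028.
The shipment reaches the regional store: Oct 27, 2028.
The shipment reaches the clinic: Oct 27, 2028 + 7 days = Nov 3, 2028.
Both prerequisites met — the shipment reaches the national depot (Sep 27, 2028), the shipment reaches the clinic (Nov 3, 2028); the later is Nov 3, 2028.
The vials are thawed: Nov 3, 2028 + 5 days = Nov 8, 2028.

Wednesday, November 8, 2028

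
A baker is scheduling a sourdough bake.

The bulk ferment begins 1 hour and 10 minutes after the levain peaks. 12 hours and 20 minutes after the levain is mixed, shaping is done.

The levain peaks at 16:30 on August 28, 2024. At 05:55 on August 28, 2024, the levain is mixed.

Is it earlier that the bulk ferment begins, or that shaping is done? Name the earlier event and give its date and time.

The bulk ferment begins — 17:40 on August 28, 2024

The levain peaks: 16:30 Aug 28, 2024.
The bulk ferment begins: 16:30 Aug 28, 2024 + 1h10m = 17:40 Aug 28, 2024.
The levain is mixed: 05:55 Aug 28, 2024.
Shaping is done: 05:55 Aug 28, 2024 + 12h20m = 18:15 Aug 28, 2024.
Comparing: the bulk ferment begins at 17:40 Aug 28, 2024 vs shaping is done at 18:15 Aug 28, 2024. Earlier: the bulk ferment begins.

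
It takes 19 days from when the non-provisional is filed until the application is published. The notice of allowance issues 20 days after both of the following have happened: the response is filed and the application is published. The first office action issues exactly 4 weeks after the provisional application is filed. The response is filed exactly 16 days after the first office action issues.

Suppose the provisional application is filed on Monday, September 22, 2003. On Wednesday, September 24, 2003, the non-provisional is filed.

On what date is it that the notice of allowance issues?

Tuesday, November 25, 2003

The provisional application is filed: Sep 22, 2003.
The first office action issues: Sep 22, 2003 + 4 weeks = Oct 20, 2003.
The response is filed: Oct 20, 2003 + 16 days = Nov 5, 2003.
The non-provisional is filed: Sep 24, 2003.
The application is published: Sep 24, 2003 + 19 days = Oct 13, 2003.
Both prerequisites met — the response is filed (Nov 5, 2003), the application is published (Oct 13, 2003); the later is Nov 5, 2003.
The notice of allowance issues: Nov 5, 2003 + 20 days = Nov 25, 2003.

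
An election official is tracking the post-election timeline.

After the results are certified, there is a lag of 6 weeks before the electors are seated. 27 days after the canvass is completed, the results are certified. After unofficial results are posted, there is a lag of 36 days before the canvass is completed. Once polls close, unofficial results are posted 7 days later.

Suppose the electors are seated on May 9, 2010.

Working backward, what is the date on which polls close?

Jan 17, 2010

The electors are seated: May 9, 2010.
The results are certified: May 9, 2010 − 6 weeks = Mar 28, 2010.
The canvass is completed: Mar 28, 2010 − 27 days = Mar 1, 2010.
Unofficial results are posted: Mar 1, 2010 − 36 days = Jan 24, 2010.
Polls close: Jan 24, 2010 − 7 days = Jan 17, 2010.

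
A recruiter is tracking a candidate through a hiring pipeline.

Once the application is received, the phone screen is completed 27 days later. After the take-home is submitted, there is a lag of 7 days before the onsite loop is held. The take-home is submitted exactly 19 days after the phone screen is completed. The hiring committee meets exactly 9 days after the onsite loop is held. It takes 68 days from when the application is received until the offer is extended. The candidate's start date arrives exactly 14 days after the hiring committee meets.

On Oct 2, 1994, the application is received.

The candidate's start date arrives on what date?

The application is received: Oct 2, 1994.
The phone screen is completed: Oct 2, 1994 + 27 days = Oct 29, 1994.
The take-home is submitted: Oct 29, 1994 + 19 days = Nov 17, 1994.
The onsite loop is held: Nov 17, 1994 + 7 days = Nov 24, 1994.
The hiring committee meets: Nov 24, 1994 + 9 days = Dec 3, 1994.
The candidate's start date arrives: Dec 3, 1994 + 14 days = Dec 17, 1994.

Dec 17, 1994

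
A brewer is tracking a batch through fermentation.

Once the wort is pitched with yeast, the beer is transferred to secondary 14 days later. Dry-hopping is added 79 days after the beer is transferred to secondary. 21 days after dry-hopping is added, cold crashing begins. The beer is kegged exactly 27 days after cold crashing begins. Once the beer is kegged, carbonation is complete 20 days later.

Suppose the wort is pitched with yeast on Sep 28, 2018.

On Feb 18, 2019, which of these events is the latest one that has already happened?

The wort is pitched with yeast: Sep 28, 2018.
The beer is transferred to secondary: Sep 28, 2018 + 14 days = Oct 12, 2018.
Dry-hopping is added: Oct 12, 2018 + 79 days = Dec 30, 2018.
Cold crashing begins: Dec 30, 2018 + 21 days = Jan 20, 2019.
The beer is kegged: Jan 20, 2019 + 27 days = Feb 16, 2019.
Carbonation is complete: Feb 16, 2019 + 20 days = Mar 8, 2019.
Feb 18, 2019 falls between when the beer is kegged (Feb 16, 2019) and when carbonation is complete (Mar 8, 2019).

The beer is kegged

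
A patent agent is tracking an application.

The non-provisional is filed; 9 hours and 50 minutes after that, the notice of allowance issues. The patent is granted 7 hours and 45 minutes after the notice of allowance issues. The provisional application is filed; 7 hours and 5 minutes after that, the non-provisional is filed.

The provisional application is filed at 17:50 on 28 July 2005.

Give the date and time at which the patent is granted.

The provisional application is filed: 17:50 Jul 28, 2005.
The non-provisional is filed: 17:50 Jul 28, 2005 + 7h05m = 00:55 Jul 29, 2005.
The notice of allowance issues: 00:55 Jul 29, 2005 + 9h50m = 10:45 Jul 29, 2005.
The patent is granted: 10:45 Jul 29, 2005 + 7h45m = 18:30 Jul 29, 2005.

18:30 on 29 July 2005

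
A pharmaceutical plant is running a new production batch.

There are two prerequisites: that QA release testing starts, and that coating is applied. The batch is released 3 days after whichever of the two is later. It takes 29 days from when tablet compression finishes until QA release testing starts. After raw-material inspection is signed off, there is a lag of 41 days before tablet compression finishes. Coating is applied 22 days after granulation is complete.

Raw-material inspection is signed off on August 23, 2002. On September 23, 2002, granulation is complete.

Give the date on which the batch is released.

November 4, 2002

Raw-material inspection is signed off: Aug 23, 2002.
Tablet compression finishes: Aug 23, 2002 + 41 days = Oct 3, 2002.
QA release testing starts: Oct 3, 2002 + 29 days = Nov 1, 2002.
Granulation is complete: Sep 23, 2002.
Coating is applied: Sep 23, 2002 + 22 days = Oct 15, 2002.
Both prerequisites met — QA release testing starts (Nov 1, 2002), coating is applied (Oct 15, 2002); the later is Nov 1, 2002.
The batch is released: Nov 1, 2002 + 3 days = Nov 4, 2002.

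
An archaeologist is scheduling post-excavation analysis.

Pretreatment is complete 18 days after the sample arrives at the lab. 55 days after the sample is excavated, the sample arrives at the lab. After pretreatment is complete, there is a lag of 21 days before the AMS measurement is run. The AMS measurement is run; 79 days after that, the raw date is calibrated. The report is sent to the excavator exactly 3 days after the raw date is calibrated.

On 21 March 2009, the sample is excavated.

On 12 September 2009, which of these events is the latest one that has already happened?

The sample is excavated: Mar 21, 2009.
The sample arrives at the lab: Mar 21, 2009 + 55 days = May 15, 2009.
Pretreatment is complete: May 15, 2009 + 18 days = Jun 2, 2009.
The AMS measurement is run: Jun 2, 2009 + 21 days = Jun 23, 2009.
The raw date is calibrated: Jun 23, 2009 + 79 days = Sep 10, 2009.
The report is sent to the excavator: Sep 10, 2009 + 3 days = Sep 13, 2009.
Sep 12, 2009 falls between when the raw date is calibrated (Sep 10, 2009) and when the report is sent to the excavator (Sep 13, 2009).

The raw date is calibrated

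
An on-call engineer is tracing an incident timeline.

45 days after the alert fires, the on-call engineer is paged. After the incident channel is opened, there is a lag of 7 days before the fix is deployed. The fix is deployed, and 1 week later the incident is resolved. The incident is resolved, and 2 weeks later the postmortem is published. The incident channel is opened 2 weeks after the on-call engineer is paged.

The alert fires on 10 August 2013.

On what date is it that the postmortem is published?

5 November 2013

The alert fires: Aug 10, 2013.
The on-call engineer is paged: Aug 10, 2013 + 45 days = Sep 24, 2013.
The incident channel is opened: Sep 24, 2013 + 2 weeks = Oct 8, 2013.
The fix is deployed: Oct 8, 2013 + 7 days = Oct 15, 2013.
The incident is resolved: Oct 15, 2013 + 1 week = Oct 22, 2013.
The postmortem is published: Oct 22, 2013 + 2 weeks = Nov 5, 2013.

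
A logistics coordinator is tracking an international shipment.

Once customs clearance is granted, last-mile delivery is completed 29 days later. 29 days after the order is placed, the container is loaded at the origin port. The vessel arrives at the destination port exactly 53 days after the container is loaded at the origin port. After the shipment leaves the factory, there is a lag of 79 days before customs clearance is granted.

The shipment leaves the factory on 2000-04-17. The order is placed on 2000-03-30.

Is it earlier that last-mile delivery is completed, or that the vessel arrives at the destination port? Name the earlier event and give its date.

The shipment leaves the factory: Apr 17, 2000.
Customs clearance is granted: Apr 17, 2000 + 79 days = Jul 5, 2000.
Last-mile delivery is completed: Jul 5, 2000 + 29 days = Aug 3, 2000.
The order is placed: Mar 30, 2000.
The container is loaded at the origin port: Mar 30, 2000 + 29 days = Apr 28, 2000.
The vessel arrives at the destination port: Apr 28, 2000 + 53 days = Jun 20, 2000.
Comparing: last-mile delivery is completed on Aug 3, 2000 vs the vessel arrives at the destination port on Jun 20, 2000. Earlier: the vessel arrives at the destination port.

The vessel arrives at the destination port — 2000-06-20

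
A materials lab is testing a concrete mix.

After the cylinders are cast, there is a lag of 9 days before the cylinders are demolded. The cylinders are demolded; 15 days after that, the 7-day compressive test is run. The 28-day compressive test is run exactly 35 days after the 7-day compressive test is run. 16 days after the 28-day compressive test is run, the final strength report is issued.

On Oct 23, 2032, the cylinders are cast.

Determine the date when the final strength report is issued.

Jan 6, 2033

The cylinders are cast: Oct 23, 2032.
The cylinders are demolded: Oct 23, 2032 + 9 days = Nov 1, 2032.
The 7-day compressive test is run: Nov 1, 2032 + 15 days = Nov 16, 2032.
The 28-day compressive test is run: Nov 16, 2032 + 35 days = Dec 21, 2032.
The final strength report is issued: Dec 21, 2032 + 16 days = Jan 6, 2033.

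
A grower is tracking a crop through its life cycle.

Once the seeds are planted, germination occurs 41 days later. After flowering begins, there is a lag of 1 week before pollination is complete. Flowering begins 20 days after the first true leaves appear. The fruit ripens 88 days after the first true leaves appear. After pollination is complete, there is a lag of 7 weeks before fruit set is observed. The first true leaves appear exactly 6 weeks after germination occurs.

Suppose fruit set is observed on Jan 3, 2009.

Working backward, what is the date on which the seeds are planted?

Jul 28, 2008

Fruit set is observed: Jan 3, 2009.
Pollination is complete: Jan 3, 2009 − 7 weeks = Nov 15, 2008.
Flowering begins: Nov 15, 2008 − 1 week = Nov 8, 2008.
The first true leaves appear: Nov 8, 2008 − 20 days = Oct 19, 2008.
Germination occurs: Oct 19, 2008 − 6 weeks = Sep 7, 2008.
The seeds are planted: Sep 7, 2008 − 41 days = Jul 28, 2008.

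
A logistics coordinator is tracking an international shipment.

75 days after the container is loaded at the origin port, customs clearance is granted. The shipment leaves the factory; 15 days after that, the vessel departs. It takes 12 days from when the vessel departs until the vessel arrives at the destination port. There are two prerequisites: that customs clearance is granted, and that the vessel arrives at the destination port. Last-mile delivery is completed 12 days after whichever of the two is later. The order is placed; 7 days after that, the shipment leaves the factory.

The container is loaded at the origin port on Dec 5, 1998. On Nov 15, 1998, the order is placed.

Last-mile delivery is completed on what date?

The container is loaded at the origin port: Dec 5, 1998.
Customs clearance is granted: Dec 5, 1998 + 75 days = Feb 18, 1999.
The order is placed: Nov 15, 1998.
The shipment leaves the factory: Nov 15, 1998 + 7 days = Nov 22, 1998.
The vessel departs: Nov 22, 1998 + 15 days = Dec 7, 1998.
The vessel arrives at the destination port: Dec 7, 1998 + 12 days = Dec 19, 1998.
Both prerequisites met — customs clearance is granted (Feb 18, 1999), the vessel arrives at the destination port (Dec 19, 1998); the later is Feb 18, 1999.
Last-mile delivery is completed: Feb 18, 1999 + 12 days = Mar 2, 1999.

Mar 2, 1999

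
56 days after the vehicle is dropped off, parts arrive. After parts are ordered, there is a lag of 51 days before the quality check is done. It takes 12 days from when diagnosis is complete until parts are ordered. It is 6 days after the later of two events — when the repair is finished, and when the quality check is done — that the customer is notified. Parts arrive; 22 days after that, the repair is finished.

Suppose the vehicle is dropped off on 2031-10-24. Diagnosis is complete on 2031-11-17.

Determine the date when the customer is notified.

2032-01-25

The vehicle is dropped off: Oct 24, 2031.
Parts arrive: Oct 24, 2031 + 56 days = Dec 19, 2031.
The repair is finished: Dec 19, 2031 + 22 days = Jan 10, 2032.
Diagnosis is complete: Nov 17, 2031.
Parts are ordered: Nov 17, 2031 + 12 days = Nov 29, 2031.
The quality check is done: Nov 29, 2031 + 51 days = Jan 19, 2032.
Both prerequisites met — the repair is finished (Jan 10, 2032), the quality check is done (Jan 19, 2032); the later is Jan 19, 2032.
The customer is notified: Jan 19, 2032 + 6 days = Jan 25, 2032.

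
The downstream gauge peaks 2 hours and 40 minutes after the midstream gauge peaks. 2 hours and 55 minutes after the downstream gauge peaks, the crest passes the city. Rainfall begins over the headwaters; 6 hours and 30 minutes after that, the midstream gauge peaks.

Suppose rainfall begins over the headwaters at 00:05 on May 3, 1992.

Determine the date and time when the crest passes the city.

12:10 on May 3, 1992

Rainfall begins over the headwaters: 00:05 May 3, 1992.
The midstream gauge peaks: 00:05 May 3, 1992 + 6h30m = 06:35 May 3, 1992.
The downstream gauge peaks: 06:35 May 3, 1992 + 2h40m = 09:15 May 3, 1992.
The crest passes the city: 09:15 May 3, 1992 + 2h55m = 12:10 May 3, 1992.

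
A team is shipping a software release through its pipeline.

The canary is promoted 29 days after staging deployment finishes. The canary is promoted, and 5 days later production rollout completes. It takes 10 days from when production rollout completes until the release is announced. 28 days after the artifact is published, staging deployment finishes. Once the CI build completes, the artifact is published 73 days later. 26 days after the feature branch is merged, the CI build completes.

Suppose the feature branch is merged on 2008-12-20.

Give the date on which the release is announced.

The feature branch is merged: Dec 20, 2008.
The CI build completes: Dec 20, 2008 + 26 days = Jan 15, 2009.
The artifact is published: Jan 15, 2009 + 73 days = Mar 29, 2009.
Staging deployment finishes: Mar 29, 2009 + 28 days = Apr 26, 2009.
The canary is promoted: Apr 26, 2009 + 29 days = May 25, 2009.
Production rollout completes: May 25, 2009 + 5 days = May 30, 2009.
The release is announced: May 30, 2009 + 10 days = Jun 9, 2009.

2009-06-09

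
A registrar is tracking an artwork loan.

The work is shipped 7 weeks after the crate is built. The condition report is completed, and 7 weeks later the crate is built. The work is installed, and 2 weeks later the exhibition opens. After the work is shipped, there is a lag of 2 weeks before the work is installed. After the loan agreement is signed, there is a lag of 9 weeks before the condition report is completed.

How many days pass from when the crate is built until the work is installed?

63 days

Causal path: the crate is built → the work is shipped → the work is installed.
Total delay along the path: 7 + 2 weeks = 9 weeks = 63 days.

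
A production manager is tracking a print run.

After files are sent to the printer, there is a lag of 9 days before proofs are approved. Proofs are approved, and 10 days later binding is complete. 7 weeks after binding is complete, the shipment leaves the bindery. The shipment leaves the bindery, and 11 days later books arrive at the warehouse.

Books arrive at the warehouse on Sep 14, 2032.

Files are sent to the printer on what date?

Jun 27, 2032

Books arrive at the warehouse: Sep 14, 2032.
The shipment leaves the bindery: Sep 14, 2032 − 11 days = Sep 3, 2032.
Binding is complete: Sep 3, 2032 − 7 weeks = Jul 16, 2032.
Proofs are approved: Jul 16, 2032 − 10 days = Jul 6, 2032.
Files are sent to the printer: Jul 6, 2032 − 9 days = Jun 27, 2032.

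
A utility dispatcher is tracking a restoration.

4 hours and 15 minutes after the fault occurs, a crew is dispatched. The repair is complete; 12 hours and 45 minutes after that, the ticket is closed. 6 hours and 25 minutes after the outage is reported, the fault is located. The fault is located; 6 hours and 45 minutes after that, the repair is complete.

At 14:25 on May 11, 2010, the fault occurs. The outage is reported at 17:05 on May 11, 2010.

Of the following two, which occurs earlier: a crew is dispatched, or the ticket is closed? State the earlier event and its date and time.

A crew is dispatched — 18:40 on May 11, 2010

The fault occurs: 14:25 May 11, 2010.
A crew is dispatched: 14:25 May 11, 2010 + 4h15m = 18:40 May 11, 2010.
The outage is reported: 17:05 May 11, 2010.
The fault is located: 17:05 May 11, 2010 + 6h25m = 23:30 May 11, 2010.
The repair is complete: 23:30 May 11, 2010 + 6h45m = 06:15 May 12, 2010.
The ticket is closed: 06:15 May 12, 2010 + 12h45m = 19:00 May 12, 2010.
Comparing: a crew is dispatched at 18:40 May 11, 2010 vs the ticket is closed at 19:00 May 12, 2010. Earlier: a crew is dispatched.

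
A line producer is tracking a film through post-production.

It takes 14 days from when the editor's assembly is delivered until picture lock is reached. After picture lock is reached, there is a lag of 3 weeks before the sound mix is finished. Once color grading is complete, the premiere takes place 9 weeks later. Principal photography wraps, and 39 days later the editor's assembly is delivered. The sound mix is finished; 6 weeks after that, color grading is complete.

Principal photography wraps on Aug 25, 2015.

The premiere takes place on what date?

Principal photography wraps: Aug 25, 2015.
The editor's assembly is delivered: Aug 25, 2015 + 39 days = Oct 3, 2015.
Picture lock is reached: Oct 3, 2015 + 14 days = Oct 17, 2015.
The sound mix is finished: Oct 17, 2015 + 3 weeks = Nov 7, 2015.
Color grading is complete: Nov 7, 2015 + 6 weeks = Dec 19, 2015.
The premiere takes place: Dec 19, 2015 + 9 weeks = Feb 20, 2016.

Feb 20, 2016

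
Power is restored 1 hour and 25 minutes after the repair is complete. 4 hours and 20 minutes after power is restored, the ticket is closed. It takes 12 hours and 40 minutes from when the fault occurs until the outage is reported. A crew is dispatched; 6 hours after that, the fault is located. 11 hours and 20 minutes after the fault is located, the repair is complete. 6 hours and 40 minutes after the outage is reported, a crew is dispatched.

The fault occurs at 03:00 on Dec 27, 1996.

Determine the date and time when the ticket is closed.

The fault occurs: 03:00 Dec 27, 1996.
The outage is reported: 03:00 Dec 27, 1996 + 12h40m = 15:40 Dec 27, 1996.
A crew is dispatched: 15:40 Dec 27, 1996 + 6h40m = 22:20 Dec 27, 1996.
The fault is located: 22:20 Dec 27, 1996 + 6h = 04:20 Dec 28, 1996.
The repair is complete: 04:20 Dec 28, 1996 + 11h20m = 15:40 Dec 28, 1996.
Power is restored: 15:40 Dec 28, 1996 + 1h25m = 17:05 Dec 28, 1996.
The ticket is closed: 17:05 Dec 28, 1996 + 4h20m = 21:25 Dec 28, 1996.

21:25 on Dec 28, 1996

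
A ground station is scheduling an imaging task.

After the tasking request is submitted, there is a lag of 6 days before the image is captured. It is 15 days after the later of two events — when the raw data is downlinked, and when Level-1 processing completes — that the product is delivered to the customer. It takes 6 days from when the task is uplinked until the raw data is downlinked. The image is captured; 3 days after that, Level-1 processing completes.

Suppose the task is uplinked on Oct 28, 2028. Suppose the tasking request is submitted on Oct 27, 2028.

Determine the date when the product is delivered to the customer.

The task is uplinked: Oct 28, 2028.
The raw data is downlinked: Oct 28, 2028 + 6 days = Nov 3, 2028.
The tasking request is submitted: Oct 27, 2028.
The image is captured: Oct 27, 2028 + 6 days = Nov 2, 2028.
Level-1 processing completes: Nov 2, 2028 + 3 days = Nov 5, 2028.
Both prerequisites met — the raw data is downlinked (Nov 3, 2028), Level-1 processing completes (Nov 5, 2028); the later is Nov 5, 2028.
The product is delivered to the customer: Nov 5, 2028 + 15 days = Nov 20, 2028.

Nov 20, 2028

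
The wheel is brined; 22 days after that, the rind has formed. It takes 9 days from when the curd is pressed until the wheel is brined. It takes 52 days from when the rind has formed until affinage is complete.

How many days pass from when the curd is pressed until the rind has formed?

Causal path: the curd is pressed → the wheel is brined → the rind has formed.
Total delay along the path: 9 + 22 = 31 days.

31 days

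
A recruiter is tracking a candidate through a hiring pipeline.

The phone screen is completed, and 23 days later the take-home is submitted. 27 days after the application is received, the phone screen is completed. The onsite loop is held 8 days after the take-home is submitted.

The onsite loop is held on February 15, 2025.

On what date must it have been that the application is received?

December 19, 2024

The onsite loop is held: Feb 15, 2025.
The take-home is submitted: Feb 15, 2025 − 8 days = Feb 7, 2025.
The phone screen is completed: Feb 7, 2025 − 23 days = Jan 15, 2025.
The application is received: Jan 15, 2025 − 27 days = Dec 19, 2024.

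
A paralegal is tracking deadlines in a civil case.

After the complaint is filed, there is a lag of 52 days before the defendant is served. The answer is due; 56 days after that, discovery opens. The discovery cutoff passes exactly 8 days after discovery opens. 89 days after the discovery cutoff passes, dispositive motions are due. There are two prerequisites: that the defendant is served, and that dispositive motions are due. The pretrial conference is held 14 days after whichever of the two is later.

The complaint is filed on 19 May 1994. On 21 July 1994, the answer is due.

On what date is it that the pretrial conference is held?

The complaint is filed: May 19, 1994.
The defendant is served: May 19, 1994 + 52 days = Jul 10, 1994.
The answer is due: Jul 21, 1994.
Discovery opens: Jul 21, 1994 + 56 days = Sep 15, 1994.
The discovery cutoff passes: Sep 15, 1994 + 8 days = Sep 23, 1994.
Dispositive motions are due: Sep 23, 1994 + 89 days = Dec 21, 1994.
Both prerequisites met — the defendant is served (Jul 10, 1994), dispositive motions are due (Dec 21, 1994); the later is Dec 21, 1994.
The pretrial conference is held: Dec 21, 1994 + 14 days = Jan 4, 1995.

4 January 1995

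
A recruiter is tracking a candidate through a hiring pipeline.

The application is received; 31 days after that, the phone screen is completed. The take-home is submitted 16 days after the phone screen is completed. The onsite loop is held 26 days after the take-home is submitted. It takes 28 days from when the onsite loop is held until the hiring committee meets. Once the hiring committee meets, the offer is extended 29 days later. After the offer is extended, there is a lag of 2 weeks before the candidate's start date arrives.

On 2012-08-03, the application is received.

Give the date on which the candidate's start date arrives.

2012-12-25

The application is received: Aug 3, 2012.
The phone screen is completed: Aug 3, 2012 + 31 days = Sep 3, 2012.
The take-home is submitted: Sep 3, 2012 + 16 days = Sep 19, 2012.
The onsite loop is held: Sep 19, 2012 + 26 days = Oct 15, 2012.
The hiring committee meets: Oct 15, 2012 + 28 days = Nov 12, 2012.
The offer is extended: Nov 12, 2012 + 29 days = Dec 11, 2012.
The candidate's start date arrives: Dec 11, 2012 + 2 weeks = Dec 25, 2012.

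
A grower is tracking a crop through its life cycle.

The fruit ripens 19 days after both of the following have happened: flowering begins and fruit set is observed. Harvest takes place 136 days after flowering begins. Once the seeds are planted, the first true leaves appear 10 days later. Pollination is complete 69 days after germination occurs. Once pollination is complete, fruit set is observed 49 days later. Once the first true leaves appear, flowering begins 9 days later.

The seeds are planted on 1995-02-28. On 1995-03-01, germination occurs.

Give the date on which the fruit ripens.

1995-07-16

The seeds are planted: Feb 28, 1995.
The first true leaves appear: Feb 28, 1995 + 10 days = Mar 10, 1995.
Flowering begins: Mar 10, 1995 + 9 days = Mar 19, 1995.
Germination occurs: Mar 1, 1995.
Pollination is complete: Mar 1, 1995 + 69 days = May 9, 1995.
Fruit set is observed: May 9, 1995 + 49 days = Jun 27, 1995.
Both prerequisites met — flowering begins (Mar 19, 1995), fruit set is observed (Jun 27, 1995); the later is Jun 27, 1995.
The fruit ripens: Jun 27, 1995 + 19 days = Jul 16, 1995.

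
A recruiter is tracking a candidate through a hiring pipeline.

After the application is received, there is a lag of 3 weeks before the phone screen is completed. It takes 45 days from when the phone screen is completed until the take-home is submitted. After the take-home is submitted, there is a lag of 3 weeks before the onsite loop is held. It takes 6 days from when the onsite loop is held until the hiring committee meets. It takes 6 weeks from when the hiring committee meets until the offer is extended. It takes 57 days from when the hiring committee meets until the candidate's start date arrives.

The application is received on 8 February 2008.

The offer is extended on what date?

22 June 2008

The application is received: Feb 8, 2008.
The phone screen is completed: Feb 8, 2008 + 3 weeks = Feb 29, 2008.
The take-home is submitted: Feb 29, 2008 + 45 days = Apr 14, 2008.
The onsite loop is held: Apr 14, 2008 + 3 weeks = May 5, 2008.
The hiring committee meets: May 5, 2008 + 6 days = May 11, 2008.
The offer is extended: May 11, 2008 + 6 weeks = Jun 22, 2008.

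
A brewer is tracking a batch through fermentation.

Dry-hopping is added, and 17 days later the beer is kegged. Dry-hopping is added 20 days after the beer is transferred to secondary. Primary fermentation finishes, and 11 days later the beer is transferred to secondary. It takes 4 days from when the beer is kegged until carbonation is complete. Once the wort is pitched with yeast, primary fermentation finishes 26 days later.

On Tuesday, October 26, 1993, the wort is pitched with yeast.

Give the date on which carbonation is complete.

The wort is pitched with yeast: Oct 26, 1993.
Primary fermentation finishes: Oct 26, 1993 + 26 days = Nov 21, 1993.
The beer is transferred to secondary: Nov 21, 1993 + 11 days = Dec 2, 1993.
Dry-hopping is added: Dec 2, 1993 + 20 days = Dec 22, 1993.
The beer is kegged: Dec 22, 1993 + 17 days = Jan 8, 1994.
Carbonation is complete: Jan 8, 1994 + 4 days = Jan 12, 1994.

Wednesday, January 12, 1994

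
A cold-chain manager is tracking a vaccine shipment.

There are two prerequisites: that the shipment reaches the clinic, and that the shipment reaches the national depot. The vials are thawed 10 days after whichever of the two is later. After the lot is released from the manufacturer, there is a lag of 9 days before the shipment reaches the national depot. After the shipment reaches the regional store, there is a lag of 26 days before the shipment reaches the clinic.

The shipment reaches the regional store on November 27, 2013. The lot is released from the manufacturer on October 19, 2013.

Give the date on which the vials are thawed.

January 2, 2014

The shipment reaches the regional store: Nov 27, 2013.
The shipment reaches the clinic: Nov 27, 2013 + 26 days = Dec 23, 2013.
The lot is released from the manufacturer: Oct 19, 2013.
The shipment reaches the national depot: Oct 19, 2013 + 9 days = Oct 28, 2013.
Both prerequisites met — the shipment reaches the clinic (Dec 23, 2013), the shipment reaches the national depot (Oct 28, 2013); the later is Dec 23, 2013.
The vials are thawed: Dec 23, 2013 + 10 days = Jan 2, 2014.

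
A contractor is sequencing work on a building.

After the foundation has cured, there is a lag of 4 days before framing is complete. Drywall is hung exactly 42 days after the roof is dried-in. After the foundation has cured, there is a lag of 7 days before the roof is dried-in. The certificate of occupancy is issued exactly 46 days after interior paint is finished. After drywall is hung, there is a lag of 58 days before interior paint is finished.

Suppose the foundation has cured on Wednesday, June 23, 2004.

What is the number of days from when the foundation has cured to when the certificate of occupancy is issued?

Causal path: the foundation has cured → the roof is dried-in → drywall is hung → interior paint is finished → the certificate of occupancy is issued.
Total delay along the path: 7 + 42 + 58 + 46 = 153 days.

153 days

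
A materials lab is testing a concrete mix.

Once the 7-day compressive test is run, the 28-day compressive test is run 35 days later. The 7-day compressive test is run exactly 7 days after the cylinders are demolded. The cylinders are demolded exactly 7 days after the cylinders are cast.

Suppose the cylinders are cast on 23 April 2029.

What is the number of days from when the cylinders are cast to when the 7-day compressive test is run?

Causal path: the cylinders are cast → the cylinders are demolded → the 7-day compressive test is run.
Total delay along the path: 7 + 7 = 14 days.

14 days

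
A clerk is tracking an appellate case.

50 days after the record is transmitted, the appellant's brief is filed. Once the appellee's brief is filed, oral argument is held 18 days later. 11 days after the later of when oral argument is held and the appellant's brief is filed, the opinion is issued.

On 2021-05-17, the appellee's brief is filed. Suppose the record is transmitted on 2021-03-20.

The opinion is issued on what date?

2021-06-15

The appellee's brief is filed: May 17, 2021.
Oral argument is held: May 17, 2021 + 18 days = Jun 4, 2021.
The record is transmitted: Mar 20, 2021.
The appellant's brief is filed: Mar 20, 2021 + 50 days = May 9, 2021.
Both prerequisites met — oral argument is held (Jun 4, 2021), the appellant's brief is filed (May 9, 2021); the later is Jun 4, 2021.
The opinion is issued: Jun 4, 2021 + 11 days = Jun 15, 2021.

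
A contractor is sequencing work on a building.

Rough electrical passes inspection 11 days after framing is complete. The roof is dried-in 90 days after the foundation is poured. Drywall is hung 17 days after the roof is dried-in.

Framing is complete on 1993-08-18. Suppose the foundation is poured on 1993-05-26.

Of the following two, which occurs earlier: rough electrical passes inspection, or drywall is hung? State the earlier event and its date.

Rough electrical passes inspection — 1993-08-29

Framing is complete: Aug 18, 1993.
Rough electrical passes inspection: Aug 18, 1993 + 11 days = Aug 29, 1993.
The foundation is poured: May 26, 1993.
The roof is dried-in: May 26, 1993 + 90 days = Aug 24, 1993.
Drywall is hung: Aug 24, 1993 + 17 days = Sep 10, 1993.
Comparing: rough electrical passes inspection on Aug 29, 1993 vs drywall is hung on Sep 10, 1993. Earlier: rough electrical passes inspection.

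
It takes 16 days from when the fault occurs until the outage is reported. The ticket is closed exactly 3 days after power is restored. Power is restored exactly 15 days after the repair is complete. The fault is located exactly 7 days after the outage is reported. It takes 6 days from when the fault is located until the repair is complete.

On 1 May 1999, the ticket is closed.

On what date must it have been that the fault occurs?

The ticket is closed: May 1, 1999.
Power is restored: May 1, 1999 − 3 days = Apr 28, 1999.
The repair is complete: Apr 28, 1999 − 15 days = Apr 13, 1999.
The fault is located: Apr 13, 1999 − 6 days = Apr 7, 1999.
The outage is reported: Apr 7, 1999 − 7 days = Mar 31, 1999.
The fault occurs: Mar 31, 1999 − 16 days = Mar 15, 1999.

15 March 1999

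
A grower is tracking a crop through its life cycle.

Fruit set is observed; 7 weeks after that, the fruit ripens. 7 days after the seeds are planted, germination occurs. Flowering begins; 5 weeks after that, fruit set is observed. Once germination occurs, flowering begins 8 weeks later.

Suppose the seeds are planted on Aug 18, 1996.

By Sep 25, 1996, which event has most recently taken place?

Germination occurs

The seeds are planted: Aug 18, 1996.
Germination occurs: Aug 18, 1996 + 7 days = Aug 25, 1996.
Flowering begins: Aug 25, 1996 + 8 weeks = Oct 20, 1996.
Fruit set is observed: Oct 20, 1996 + 5 weeks = Nov 24, 1996.
The fruit ripens: Nov 24, 1996 + 7 weeks = Jan 12, 1997.
Sep 25, 1996 falls between when germination occurs (Aug 25, 1996) and when flowering begins (Oct 20, 1996).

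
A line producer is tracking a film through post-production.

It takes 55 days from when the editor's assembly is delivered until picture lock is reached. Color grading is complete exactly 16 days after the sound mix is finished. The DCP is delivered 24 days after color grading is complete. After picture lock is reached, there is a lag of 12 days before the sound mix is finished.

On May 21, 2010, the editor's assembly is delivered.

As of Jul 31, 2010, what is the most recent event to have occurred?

The sound mix is finished

The editor's assembly is delivered: May 21, 2010.
Picture lock is reached: May 21, 2010 + 55 days = Jul 15, 2010.
The sound mix is finished: Jul 15, 2010 + 12 days = Jul 27, 2010.
Color grading is complete: Jul 27, 2010 + 16 days = Aug 12, 2010.
The DCP is delivered: Aug 12, 2010 + 24 days = Sep 5, 2010.
Jul 31, 2010 falls between when the sound mix is finished (Jul 27, 2010) and when color grading is complete (Aug 12, 2010).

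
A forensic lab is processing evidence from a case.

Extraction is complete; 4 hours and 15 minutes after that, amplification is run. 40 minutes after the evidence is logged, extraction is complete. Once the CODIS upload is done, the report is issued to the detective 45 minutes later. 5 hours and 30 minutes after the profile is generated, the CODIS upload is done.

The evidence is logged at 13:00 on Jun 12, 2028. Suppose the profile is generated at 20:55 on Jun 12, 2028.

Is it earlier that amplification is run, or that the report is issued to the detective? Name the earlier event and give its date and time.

The evidence is logged: 13:00 Jun 12, 2028.
Extraction is complete: 13:00 Jun 12, 2028 + 40m = 13:40 Jun 12, 2028.
Amplification is run: 13:40 Jun 12, 2028 + 4h15m = 17:55 Jun 12, 2028.
The profile is generated: 20:55 Jun 12, 2028.
The CODIS upload is done: 20:55 Jun 12, 2028 + 5h30m = 02:25 Jun 13, 2028.
The report is issued to the detective: 02:25 Jun 13, 2028 + 45m = 03:10 Jun 13, 2028.
Comparing: amplification is run at 17:55 Jun 12, 2028 vs the report is issued to the detective at 03:10 Jun 13, 2028. Earlier: amplification is run.

Amplification is run — 17:55 on Jun 12, 2028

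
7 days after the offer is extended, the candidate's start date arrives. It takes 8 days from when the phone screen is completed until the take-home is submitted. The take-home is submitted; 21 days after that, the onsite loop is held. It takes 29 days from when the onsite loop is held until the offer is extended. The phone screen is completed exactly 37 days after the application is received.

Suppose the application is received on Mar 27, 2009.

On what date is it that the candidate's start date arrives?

The application is received: Mar 27, 2009.
The phone screen is completed: Mar 27, 2009 + 37 days = May 3, 2009.
The take-home is submitted: May 3, 2009 + 8 days = May 11, 2009.
The onsite loop is held: May 11, 2009 + 21 days = Jun 1, 2009.
The offer is extended: Jun 1, 2009 + 29 days = Jun 30, 2009.
The candidate's start date arrives: Jun 30, 2009 + 7 days = Jul 7, 2009.

Jul 7, 2009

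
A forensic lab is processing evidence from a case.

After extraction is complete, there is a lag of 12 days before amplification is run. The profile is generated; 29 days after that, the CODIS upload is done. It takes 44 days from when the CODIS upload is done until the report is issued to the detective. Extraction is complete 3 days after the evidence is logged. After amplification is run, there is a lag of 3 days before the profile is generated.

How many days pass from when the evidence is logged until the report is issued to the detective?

91 days

Causal path: the evidence is logged → extraction is complete → amplification is run → the profile is generated → the CODIS upload is done → the report is issued to the detective.
Total delay along the path: 3 + 12 + 3 + 29 + 44 = 91 days.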